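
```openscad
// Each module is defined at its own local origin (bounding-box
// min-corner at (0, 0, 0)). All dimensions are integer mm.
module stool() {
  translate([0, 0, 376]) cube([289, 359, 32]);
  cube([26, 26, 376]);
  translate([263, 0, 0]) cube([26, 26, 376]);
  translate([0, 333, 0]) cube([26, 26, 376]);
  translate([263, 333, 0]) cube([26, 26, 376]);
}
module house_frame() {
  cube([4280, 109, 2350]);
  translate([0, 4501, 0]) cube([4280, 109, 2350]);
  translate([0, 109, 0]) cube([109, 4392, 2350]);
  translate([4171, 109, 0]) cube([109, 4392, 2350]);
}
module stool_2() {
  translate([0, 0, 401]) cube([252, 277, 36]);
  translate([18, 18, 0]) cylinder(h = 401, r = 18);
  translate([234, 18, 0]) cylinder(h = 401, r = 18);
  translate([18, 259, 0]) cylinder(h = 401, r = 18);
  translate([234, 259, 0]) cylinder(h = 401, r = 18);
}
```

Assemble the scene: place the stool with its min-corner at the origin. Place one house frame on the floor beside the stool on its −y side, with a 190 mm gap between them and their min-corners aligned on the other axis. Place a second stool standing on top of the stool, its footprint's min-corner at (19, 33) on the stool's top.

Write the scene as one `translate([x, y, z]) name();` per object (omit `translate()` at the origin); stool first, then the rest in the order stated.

stool();
translate([0, -4800, 0]) house_frame();
translate([19, 33, 408]) stool_2();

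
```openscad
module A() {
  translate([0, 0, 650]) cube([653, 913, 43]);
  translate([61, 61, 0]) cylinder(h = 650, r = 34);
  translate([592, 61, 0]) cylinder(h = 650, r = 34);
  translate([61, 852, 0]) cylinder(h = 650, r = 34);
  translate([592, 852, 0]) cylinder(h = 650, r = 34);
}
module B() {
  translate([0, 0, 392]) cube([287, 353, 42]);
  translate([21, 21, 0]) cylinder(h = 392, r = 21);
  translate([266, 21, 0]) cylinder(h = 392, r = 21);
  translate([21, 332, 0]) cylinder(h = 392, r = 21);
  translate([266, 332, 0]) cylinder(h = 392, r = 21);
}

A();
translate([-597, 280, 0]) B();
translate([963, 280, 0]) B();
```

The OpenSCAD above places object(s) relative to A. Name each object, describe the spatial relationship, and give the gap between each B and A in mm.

A is a table. B is a stool. Two stools sit around the table at the −x, +x sides. The gap between each stool and the table is 310 mm.

Each stool's nearest face is 310 mm from the table's bounding box.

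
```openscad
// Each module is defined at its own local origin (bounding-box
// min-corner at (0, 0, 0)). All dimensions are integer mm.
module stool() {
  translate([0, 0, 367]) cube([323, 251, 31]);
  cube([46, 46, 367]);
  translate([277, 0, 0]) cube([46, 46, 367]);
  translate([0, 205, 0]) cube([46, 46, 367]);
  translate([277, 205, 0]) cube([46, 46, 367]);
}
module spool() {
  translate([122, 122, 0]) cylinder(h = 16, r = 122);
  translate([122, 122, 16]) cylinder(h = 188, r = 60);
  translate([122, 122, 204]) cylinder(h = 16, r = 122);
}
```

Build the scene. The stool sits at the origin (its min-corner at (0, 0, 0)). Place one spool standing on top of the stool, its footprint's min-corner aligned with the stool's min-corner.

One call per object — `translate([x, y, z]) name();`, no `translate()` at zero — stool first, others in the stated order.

stool();
translate([0, 0, 398]) spool();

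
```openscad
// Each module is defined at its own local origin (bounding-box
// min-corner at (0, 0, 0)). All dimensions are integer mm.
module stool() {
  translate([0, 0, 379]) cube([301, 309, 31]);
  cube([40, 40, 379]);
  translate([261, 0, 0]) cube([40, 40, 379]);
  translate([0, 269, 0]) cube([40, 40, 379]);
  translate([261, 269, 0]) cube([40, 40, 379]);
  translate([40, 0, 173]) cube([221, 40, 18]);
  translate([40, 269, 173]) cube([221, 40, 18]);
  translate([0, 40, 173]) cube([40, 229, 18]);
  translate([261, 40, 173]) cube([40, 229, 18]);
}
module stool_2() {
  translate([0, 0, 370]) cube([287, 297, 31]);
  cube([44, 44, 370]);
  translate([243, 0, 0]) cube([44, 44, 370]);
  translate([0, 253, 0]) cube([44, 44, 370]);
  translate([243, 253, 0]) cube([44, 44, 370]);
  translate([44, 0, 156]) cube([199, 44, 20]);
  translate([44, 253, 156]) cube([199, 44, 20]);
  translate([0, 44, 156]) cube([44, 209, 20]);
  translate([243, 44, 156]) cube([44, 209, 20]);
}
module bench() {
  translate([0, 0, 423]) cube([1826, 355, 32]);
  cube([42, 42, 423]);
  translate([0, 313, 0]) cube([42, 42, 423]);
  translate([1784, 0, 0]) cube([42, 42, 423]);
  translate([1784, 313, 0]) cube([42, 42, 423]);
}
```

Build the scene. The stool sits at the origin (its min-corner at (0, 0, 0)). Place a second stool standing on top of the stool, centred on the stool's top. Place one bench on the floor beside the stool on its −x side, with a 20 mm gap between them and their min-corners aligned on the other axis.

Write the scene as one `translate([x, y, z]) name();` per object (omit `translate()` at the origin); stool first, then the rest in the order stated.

stool();
translate([7, 6, 410]) stool_2();
translate([-1846, 0, 0]) bench();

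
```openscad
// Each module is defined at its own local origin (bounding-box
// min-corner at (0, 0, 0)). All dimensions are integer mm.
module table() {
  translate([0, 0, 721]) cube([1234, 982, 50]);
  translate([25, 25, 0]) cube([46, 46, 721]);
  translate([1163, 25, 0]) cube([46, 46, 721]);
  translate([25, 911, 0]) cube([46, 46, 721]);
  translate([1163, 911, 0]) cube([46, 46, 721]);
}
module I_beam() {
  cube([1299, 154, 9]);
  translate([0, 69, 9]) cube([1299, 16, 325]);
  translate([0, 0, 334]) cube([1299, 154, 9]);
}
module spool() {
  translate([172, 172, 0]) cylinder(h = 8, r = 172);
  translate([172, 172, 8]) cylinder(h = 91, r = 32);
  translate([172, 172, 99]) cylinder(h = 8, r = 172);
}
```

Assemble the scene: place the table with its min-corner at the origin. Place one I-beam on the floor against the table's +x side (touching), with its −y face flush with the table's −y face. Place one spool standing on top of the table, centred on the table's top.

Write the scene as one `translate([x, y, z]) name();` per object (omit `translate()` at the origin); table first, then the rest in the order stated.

table();
translate([1234, 0, 0]) I_beam();
translate([445, 319, 771]) spool();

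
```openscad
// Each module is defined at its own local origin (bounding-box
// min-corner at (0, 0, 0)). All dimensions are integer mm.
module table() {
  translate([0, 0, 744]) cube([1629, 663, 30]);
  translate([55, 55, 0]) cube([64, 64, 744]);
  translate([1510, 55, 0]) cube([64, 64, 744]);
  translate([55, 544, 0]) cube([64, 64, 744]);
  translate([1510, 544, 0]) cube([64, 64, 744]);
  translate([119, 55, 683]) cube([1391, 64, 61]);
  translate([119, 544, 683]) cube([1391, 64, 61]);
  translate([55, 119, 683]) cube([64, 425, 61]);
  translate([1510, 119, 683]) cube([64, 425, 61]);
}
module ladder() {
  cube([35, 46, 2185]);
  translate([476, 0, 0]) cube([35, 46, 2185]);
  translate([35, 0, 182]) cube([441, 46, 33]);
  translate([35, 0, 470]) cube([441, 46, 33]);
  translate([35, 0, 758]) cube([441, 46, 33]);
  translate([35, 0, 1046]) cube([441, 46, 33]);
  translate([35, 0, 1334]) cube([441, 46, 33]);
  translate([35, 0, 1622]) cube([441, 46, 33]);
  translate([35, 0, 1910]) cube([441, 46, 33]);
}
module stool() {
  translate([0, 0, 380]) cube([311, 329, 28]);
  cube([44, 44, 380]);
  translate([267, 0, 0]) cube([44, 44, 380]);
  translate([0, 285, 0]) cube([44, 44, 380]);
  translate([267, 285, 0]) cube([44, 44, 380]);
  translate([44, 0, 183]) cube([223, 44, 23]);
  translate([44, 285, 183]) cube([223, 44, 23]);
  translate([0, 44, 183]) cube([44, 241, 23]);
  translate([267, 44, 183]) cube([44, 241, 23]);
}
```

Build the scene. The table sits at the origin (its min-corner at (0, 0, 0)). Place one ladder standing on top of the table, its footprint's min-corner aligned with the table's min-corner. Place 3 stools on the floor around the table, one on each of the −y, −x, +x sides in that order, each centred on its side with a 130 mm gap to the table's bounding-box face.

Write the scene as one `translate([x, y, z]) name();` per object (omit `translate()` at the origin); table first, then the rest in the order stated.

table();
translate([0, 0, 774]) ladder();
translate([659, -459, 0]) stool();
translate([-441, 167, 0]) stool();
translate([1759, 167, 0]) stool();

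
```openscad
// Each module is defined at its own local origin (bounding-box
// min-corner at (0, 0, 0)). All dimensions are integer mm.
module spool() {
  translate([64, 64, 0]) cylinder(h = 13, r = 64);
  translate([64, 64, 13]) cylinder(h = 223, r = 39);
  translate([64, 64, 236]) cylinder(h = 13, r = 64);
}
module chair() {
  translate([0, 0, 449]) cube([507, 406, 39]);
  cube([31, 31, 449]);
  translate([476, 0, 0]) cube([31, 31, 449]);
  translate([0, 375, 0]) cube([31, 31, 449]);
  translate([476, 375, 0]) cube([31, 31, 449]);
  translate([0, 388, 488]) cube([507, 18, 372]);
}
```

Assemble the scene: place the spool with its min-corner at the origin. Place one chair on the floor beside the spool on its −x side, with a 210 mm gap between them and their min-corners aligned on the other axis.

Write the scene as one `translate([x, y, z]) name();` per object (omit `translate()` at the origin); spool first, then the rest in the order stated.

spool();
translate([-717, 0, 0]) chair();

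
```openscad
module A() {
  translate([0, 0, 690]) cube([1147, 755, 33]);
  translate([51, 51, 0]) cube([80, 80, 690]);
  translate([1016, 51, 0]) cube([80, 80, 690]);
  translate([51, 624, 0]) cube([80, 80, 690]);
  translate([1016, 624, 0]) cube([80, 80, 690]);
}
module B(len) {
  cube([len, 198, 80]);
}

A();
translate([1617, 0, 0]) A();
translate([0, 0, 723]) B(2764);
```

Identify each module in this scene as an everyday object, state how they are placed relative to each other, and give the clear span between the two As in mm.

A is a table. B is a beam. A beam spans the tops of two tables. The clear span between the two tables is 470 mm.

Second table starts at x = 1617; first ends at x = 1147; clear span = 1617 − 1147 = 470 mm.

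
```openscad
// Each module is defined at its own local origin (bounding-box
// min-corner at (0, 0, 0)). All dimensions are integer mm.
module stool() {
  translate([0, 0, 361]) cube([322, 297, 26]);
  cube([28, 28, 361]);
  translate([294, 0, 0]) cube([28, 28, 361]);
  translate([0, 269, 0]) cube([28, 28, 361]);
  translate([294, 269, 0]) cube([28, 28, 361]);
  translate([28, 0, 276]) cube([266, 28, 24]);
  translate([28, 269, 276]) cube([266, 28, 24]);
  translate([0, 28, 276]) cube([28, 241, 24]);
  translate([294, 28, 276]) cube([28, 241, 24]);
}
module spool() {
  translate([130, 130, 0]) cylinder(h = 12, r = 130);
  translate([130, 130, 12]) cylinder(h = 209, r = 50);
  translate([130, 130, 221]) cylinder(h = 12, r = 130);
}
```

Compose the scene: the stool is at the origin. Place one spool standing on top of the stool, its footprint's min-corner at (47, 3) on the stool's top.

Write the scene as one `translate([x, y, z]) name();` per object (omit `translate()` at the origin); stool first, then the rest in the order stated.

stool();
translate([47, 3, 387]) spool();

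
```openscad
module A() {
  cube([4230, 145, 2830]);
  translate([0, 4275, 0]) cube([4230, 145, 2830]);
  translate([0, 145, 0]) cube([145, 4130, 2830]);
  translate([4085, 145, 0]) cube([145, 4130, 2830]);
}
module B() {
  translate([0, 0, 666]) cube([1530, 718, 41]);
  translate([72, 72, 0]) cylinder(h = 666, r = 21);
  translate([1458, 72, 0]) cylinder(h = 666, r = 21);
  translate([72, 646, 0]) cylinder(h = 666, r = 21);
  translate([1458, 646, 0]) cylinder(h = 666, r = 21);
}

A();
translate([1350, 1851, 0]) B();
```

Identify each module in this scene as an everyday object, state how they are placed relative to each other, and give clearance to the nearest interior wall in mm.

A is a house frame. B is a table. The table sits inside the house frame, centred. The clearance to the nearest interior wall is 1205 mm.

Clearances: x = 1205, y = 1706; minimum 1205 mm.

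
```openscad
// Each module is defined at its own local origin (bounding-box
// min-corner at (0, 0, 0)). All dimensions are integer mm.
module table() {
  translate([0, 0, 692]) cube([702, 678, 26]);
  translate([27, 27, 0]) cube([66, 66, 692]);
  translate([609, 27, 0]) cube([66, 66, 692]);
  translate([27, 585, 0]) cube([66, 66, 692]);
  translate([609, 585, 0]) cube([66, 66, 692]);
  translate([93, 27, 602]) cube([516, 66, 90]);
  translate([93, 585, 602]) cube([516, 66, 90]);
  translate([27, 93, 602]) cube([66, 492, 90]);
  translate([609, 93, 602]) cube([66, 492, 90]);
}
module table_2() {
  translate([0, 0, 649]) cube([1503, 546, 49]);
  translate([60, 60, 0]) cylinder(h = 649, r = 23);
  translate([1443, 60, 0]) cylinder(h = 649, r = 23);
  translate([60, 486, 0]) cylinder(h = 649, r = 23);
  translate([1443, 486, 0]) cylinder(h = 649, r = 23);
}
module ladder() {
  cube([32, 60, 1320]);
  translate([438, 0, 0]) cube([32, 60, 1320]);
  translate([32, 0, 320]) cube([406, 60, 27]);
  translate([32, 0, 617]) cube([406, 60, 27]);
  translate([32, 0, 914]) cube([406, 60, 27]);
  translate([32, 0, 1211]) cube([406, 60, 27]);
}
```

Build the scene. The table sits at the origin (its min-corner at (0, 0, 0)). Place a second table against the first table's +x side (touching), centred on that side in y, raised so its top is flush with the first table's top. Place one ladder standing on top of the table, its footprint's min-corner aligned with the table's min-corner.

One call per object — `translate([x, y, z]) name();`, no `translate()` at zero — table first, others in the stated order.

table();
translate([702, 66, 20]) table_2();
translate([0, 0, 718]) ladder();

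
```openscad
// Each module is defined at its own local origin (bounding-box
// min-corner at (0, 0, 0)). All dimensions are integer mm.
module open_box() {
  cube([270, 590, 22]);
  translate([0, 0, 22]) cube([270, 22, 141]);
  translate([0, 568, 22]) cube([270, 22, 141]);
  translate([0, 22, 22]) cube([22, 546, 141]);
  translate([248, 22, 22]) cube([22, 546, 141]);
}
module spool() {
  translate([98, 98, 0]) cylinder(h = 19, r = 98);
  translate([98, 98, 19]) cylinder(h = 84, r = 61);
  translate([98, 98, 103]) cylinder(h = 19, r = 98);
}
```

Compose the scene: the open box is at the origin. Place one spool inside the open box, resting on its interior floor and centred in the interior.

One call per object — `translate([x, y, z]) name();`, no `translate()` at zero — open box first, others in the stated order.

open_box();
translate([37, 197, 22]) spool();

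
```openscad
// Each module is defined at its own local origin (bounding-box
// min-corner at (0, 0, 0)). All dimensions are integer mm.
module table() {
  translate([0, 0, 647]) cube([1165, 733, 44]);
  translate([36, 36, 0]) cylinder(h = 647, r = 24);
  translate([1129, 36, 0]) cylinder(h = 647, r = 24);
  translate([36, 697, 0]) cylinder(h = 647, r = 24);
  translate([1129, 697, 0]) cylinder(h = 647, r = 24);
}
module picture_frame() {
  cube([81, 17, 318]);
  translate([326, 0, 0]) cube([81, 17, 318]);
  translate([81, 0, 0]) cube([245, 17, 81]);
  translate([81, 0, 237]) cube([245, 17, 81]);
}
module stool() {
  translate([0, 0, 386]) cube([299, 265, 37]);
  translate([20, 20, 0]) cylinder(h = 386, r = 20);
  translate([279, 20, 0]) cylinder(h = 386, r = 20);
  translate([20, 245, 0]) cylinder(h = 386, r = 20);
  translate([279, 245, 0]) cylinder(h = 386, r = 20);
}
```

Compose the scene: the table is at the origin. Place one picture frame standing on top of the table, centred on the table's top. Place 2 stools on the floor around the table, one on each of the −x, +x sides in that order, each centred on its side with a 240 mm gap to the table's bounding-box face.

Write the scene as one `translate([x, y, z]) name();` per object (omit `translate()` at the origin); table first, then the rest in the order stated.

table();
translate([379, 358, 691]) picture_frame();
translate([-539, 234, 0]) stool();
translate([1405, 234, 0]) stool();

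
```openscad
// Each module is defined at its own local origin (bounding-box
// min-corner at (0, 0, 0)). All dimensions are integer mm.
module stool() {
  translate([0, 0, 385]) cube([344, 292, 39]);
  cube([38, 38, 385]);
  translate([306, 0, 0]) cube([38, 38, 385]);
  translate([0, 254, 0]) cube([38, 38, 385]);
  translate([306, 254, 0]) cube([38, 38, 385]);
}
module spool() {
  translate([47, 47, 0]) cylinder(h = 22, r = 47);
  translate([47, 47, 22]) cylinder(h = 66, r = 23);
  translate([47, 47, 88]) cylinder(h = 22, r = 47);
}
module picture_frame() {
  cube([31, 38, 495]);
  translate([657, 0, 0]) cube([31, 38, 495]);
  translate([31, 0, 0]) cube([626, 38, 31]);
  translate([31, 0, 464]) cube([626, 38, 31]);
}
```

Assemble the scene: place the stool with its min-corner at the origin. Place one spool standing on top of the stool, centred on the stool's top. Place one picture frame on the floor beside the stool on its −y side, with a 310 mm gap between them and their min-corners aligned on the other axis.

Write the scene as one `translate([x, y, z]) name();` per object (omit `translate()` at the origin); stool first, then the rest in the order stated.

stool();
translate([125, 99, 424]) spool();
translate([0, -348, 0]) picture_frame();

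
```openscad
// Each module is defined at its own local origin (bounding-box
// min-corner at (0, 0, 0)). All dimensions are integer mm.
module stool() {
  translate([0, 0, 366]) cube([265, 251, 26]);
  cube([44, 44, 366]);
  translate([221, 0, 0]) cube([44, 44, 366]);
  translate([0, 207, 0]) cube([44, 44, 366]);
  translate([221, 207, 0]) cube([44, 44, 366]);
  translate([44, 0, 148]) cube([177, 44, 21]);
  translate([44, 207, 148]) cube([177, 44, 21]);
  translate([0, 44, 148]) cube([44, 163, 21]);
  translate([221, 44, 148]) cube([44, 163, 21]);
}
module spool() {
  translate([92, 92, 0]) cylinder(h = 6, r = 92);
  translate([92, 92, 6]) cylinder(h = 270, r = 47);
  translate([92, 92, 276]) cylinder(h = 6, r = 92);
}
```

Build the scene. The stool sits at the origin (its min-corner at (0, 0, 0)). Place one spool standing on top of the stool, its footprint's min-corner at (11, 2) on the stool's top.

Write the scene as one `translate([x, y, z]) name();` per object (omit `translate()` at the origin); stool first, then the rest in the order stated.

stool();
translate([11, 2, 392]) spool();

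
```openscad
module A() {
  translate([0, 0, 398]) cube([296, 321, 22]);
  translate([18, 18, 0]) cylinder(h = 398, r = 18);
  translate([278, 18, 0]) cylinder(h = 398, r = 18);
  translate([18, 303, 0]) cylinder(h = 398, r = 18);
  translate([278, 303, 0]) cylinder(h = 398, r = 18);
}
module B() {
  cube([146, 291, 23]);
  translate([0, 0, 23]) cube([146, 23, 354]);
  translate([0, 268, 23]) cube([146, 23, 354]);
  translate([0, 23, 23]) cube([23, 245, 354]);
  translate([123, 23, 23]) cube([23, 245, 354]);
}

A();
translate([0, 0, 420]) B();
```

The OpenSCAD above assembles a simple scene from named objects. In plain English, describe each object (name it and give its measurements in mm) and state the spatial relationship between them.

A is a four-legged stool. The seat is 296×321 mm, 22 mm thick, top at z = 420 mm. It stands on four round legs, each 36 mm in diameter, from z = 0 to the seat underside, each leg's axis is inset half a diameter from the nearest pair of seat edges (so the leg's bounding box is flush with the corner).

B is an open storage box with external size 146×291×377 mm and wall thickness 23 mm (the base is also 23 mm thick). The base covers the whole footprint; the four walls stand on the base, with the y-facing walls full-width and the x-facing walls fitting between their inner faces.

The open box is on top of the stool.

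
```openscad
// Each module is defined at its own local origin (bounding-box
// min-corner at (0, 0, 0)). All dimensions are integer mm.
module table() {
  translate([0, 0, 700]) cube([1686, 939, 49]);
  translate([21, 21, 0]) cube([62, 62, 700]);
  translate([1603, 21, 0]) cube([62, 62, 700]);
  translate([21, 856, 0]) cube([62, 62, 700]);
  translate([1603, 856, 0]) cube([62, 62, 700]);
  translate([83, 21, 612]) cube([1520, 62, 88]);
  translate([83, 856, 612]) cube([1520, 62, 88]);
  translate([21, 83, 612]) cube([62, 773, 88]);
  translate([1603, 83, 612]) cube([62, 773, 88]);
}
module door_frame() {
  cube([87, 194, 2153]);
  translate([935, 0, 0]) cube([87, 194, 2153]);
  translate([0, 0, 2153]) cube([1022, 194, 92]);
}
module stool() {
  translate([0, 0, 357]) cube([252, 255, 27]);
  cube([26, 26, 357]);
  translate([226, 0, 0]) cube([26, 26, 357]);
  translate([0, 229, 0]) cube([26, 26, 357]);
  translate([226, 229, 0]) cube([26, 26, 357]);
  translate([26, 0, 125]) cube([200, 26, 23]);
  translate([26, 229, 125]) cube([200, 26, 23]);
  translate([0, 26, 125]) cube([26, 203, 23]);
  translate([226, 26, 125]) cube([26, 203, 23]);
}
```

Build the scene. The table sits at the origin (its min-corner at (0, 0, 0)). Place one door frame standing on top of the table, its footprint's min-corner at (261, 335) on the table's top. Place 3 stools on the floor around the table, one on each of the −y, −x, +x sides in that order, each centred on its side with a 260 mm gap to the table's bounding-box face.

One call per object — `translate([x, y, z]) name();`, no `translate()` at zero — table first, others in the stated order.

table();
translate([261, 335, 749]) door_frame();
translate([717, -515, 0]) stool();
translate([-512, 342, 0]) stool();
translate([1946, 342, 0]) stool();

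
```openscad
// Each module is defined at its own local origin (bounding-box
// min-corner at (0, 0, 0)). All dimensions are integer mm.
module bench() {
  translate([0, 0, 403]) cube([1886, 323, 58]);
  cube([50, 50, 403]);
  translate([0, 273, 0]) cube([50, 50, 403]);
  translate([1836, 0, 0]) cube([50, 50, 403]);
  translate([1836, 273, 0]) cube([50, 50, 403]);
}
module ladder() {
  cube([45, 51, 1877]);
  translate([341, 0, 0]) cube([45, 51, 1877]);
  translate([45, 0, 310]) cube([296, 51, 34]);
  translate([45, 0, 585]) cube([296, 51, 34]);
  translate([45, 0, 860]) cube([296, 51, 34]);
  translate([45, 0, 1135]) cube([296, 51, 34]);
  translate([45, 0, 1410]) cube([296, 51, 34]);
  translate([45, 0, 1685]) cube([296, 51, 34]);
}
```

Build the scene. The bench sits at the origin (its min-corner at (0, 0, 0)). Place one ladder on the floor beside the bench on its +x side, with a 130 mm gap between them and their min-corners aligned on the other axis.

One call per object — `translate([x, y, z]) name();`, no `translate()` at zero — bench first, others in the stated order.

bench();
translate([2016, 0, 0]) ladder();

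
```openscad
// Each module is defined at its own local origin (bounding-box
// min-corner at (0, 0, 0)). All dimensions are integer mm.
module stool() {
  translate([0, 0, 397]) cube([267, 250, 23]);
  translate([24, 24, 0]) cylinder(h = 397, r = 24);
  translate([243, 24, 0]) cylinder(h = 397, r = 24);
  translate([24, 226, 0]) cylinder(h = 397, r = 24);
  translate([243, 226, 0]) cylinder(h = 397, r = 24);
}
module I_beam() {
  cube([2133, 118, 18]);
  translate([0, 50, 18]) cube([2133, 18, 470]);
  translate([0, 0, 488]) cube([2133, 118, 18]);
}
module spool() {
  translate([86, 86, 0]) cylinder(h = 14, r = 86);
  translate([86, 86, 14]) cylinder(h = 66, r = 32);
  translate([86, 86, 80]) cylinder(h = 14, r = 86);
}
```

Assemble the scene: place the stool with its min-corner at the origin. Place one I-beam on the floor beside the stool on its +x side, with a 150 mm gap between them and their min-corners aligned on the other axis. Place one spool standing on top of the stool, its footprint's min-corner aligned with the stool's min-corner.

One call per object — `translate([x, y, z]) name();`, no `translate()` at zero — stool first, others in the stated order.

stool();
translate([417, 0, 0]) I_beam();
translate([0, 0, 420]) spool();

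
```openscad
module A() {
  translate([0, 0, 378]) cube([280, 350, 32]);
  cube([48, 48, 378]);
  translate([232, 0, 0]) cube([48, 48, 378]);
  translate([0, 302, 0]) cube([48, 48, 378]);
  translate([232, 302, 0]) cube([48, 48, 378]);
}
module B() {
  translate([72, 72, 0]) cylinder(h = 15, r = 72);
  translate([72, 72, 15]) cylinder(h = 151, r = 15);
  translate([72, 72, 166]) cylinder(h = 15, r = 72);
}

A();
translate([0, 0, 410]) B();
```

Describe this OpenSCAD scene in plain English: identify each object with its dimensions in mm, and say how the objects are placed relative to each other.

A is a four-legged stool. The seat is 280×350 mm, 32 mm thick, top at z = 410 mm. It stands on four square legs, each 48×48 mm in cross-section, from z = 0 to the seat underside, each flush with a corner of the seat.

B is a spool: two coaxial disc flanges of radius 72 mm and thickness 15 mm, joined by a core cylinder of radius 15 mm and height 151 mm. The lower flange rests on z = 0 and the three cylinders share a vertical axis.

The spool is on top of the stool.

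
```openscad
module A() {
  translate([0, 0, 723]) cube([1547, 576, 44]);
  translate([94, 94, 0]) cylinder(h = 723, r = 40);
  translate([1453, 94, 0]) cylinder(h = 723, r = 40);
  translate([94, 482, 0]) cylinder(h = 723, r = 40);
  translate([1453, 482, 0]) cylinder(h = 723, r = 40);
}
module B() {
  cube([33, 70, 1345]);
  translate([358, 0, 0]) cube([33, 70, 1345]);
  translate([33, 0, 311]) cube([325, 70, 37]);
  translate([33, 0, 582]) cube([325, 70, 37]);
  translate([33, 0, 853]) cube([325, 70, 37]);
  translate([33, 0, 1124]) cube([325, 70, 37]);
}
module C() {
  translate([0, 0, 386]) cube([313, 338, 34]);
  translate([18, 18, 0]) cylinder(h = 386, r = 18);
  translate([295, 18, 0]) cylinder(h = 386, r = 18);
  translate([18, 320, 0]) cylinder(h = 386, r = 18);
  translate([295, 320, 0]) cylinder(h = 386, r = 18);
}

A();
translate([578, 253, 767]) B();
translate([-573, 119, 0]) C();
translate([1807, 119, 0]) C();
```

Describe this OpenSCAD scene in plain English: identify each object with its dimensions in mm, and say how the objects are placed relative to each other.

A is a rectangular dining table. The top is 1547×576×44 mm with its upper surface at z = 767 mm. It stands on four round legs of 80 mm diameter, each leg's bounding box inset 54 mm from the nearest pair of top edges, running from the floor to the underside of the top.

B is a straight ladder. Two 33×70 mm vertical rails, 1345 mm tall, stand 391 mm apart (outside-to-outside) with their front faces coplanar on the −y side. 4 rungs, each 70 mm deep and 37 mm tall, span between the inner faces of the rails, front faces flush with the rails. The lowest rung's underside is at z = 311 mm and rungs are spaced 271 mm apart (underside to underside).

C is a four-legged stool. The seat is a 313×338×34 mm slab whose top surface is at z = 420 mm; four round legs, each 36 mm in diameter, run from the floor (z = 0) to the underside of the seat, each leg's axis is inset half a diameter from the nearest pair of seat edges (so the leg's bounding box is flush with the corner).

The ladder is on top of the table, centred. Two stools sit around the table at the −x, +x sides.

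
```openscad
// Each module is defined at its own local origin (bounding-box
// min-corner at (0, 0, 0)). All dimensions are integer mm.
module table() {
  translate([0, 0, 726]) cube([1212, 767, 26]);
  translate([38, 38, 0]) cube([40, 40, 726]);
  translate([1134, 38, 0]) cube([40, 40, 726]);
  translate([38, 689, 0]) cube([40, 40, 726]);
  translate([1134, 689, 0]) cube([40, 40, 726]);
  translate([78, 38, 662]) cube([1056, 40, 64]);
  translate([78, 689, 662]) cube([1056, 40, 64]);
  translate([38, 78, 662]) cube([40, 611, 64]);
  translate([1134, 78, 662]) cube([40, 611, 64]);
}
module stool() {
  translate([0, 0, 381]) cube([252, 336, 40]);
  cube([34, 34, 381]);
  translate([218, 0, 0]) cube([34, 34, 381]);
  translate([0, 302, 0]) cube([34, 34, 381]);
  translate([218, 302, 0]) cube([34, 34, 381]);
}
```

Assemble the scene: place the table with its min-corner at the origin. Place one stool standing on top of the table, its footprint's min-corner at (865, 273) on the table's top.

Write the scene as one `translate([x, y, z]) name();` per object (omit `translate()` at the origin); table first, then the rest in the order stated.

table();
translate([865, 273, 752]) stool();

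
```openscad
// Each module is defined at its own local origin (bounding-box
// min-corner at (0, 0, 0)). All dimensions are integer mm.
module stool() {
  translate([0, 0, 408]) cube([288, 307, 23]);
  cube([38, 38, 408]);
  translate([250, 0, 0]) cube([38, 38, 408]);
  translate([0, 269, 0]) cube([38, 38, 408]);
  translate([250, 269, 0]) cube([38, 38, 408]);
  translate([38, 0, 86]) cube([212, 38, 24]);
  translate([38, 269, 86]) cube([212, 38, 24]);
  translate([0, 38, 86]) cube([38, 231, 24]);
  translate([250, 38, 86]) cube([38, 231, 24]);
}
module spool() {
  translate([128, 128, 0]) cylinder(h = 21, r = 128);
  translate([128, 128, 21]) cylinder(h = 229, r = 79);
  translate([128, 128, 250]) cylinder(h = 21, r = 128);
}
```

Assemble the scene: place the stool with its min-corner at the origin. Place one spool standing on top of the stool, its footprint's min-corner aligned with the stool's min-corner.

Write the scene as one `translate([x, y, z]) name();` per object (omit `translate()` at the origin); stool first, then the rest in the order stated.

stool();
translate([0, 0, 431]) spool();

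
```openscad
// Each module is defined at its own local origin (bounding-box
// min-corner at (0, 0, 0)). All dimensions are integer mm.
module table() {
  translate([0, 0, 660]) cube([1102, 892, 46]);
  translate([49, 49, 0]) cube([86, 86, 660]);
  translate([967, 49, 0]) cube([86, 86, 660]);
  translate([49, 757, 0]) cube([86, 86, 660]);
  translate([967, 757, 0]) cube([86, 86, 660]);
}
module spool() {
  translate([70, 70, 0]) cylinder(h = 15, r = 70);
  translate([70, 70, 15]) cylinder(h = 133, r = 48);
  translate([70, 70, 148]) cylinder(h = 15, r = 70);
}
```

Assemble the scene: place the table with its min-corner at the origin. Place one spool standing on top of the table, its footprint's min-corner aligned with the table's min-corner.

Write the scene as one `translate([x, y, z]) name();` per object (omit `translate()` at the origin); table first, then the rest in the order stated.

table();
translate([0, 0, 706]) spool();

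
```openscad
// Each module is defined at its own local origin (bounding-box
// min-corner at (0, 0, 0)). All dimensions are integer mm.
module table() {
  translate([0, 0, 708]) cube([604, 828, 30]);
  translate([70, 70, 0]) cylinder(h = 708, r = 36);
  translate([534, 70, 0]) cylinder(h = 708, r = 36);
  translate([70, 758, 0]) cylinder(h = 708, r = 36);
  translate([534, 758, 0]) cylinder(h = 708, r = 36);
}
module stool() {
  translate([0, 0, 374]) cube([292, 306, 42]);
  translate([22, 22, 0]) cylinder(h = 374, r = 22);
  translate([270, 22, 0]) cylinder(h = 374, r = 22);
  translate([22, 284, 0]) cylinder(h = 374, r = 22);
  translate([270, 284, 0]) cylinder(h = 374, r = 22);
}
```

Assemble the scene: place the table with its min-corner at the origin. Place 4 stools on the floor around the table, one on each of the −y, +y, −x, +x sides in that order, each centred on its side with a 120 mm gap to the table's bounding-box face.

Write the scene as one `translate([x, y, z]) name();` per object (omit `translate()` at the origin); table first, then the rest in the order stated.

table();
translate([156, -426, 0]) stool();
translate([156, 948, 0]) stool();
translate([-412, 261, 0]) stool();
translate([724, 261, 0]) stool();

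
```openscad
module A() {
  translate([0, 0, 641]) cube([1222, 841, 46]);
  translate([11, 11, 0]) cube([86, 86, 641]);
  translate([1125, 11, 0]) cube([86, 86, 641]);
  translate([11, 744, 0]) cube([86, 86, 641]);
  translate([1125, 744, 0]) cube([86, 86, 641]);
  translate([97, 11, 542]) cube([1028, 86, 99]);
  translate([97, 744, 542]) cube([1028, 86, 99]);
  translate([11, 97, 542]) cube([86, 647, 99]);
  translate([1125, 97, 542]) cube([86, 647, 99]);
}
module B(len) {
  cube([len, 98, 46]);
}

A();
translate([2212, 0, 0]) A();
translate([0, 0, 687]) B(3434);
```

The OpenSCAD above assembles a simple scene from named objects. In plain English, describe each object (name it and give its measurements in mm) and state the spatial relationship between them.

A is a rectangular dining table. The top is 1222×841×46 mm with its upper surface at z = 687 mm. It stands on four 86×86 mm square legs, each inset 11 mm from the nearest pair of top edges, running from the floor to the underside of the top. Four apron rails, 86 mm thick and 99 mm tall, run between adjacent legs with their top edges flush with the underside of the top and their outer faces flush with the legs' outer faces.

B is a rectangular beam 3434 mm long (x), 98 mm deep (y), 46 mm thick (z).

The beam spans the tops of two tables placed 990 mm apart, resting at z = 687 mm.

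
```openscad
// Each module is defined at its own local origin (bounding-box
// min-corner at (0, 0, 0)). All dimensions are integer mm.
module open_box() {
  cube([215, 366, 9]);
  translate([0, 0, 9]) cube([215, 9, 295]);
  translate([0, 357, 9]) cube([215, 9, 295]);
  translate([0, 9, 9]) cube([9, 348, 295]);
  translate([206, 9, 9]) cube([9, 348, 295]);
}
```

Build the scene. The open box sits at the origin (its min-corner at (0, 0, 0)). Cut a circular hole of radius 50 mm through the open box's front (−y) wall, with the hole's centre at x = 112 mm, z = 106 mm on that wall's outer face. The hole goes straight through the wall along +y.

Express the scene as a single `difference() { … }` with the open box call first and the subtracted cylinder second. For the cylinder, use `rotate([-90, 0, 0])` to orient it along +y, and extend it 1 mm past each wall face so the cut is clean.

difference() {
  open_box();
  translate([112, -1, 106]) rotate([-90, 0, 0]) cylinder(h = 11, r = 50);
}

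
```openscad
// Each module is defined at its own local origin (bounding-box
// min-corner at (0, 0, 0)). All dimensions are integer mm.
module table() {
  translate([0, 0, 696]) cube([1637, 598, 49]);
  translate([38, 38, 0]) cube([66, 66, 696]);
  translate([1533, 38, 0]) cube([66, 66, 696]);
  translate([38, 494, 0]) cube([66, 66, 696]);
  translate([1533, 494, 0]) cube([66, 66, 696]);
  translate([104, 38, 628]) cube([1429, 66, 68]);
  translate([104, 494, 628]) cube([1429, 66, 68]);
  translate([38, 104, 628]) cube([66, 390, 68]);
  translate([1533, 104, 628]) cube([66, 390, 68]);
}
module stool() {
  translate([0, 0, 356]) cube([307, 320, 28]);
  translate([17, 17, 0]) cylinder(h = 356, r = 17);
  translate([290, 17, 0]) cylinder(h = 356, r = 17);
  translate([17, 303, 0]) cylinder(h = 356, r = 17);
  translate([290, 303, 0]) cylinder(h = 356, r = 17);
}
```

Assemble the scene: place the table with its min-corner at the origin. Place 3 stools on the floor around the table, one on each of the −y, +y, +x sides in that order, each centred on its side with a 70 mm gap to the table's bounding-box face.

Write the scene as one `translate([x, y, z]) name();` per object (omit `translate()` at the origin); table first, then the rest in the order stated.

table();
translate([665, -390, 0]) stool();
translate([665, 668, 0]) stool();
translate([1707, 139, 0]) stool();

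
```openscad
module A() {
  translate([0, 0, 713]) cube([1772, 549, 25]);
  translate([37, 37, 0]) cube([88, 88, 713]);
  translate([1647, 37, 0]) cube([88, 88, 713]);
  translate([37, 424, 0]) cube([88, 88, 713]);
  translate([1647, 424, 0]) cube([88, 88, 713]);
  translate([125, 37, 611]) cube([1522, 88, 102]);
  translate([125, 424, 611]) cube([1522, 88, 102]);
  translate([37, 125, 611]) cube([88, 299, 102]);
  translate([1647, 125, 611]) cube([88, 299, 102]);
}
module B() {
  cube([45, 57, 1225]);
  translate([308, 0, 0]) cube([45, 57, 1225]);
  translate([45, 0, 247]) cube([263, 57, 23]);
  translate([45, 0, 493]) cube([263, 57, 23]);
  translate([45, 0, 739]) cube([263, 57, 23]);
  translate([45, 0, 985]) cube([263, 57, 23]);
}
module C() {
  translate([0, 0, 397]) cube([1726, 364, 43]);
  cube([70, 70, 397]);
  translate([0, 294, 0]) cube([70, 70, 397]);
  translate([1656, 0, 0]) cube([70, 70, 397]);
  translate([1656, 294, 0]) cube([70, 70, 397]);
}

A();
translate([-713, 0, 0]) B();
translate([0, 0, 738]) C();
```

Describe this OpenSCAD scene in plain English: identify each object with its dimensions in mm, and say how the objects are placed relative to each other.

A is a table: top 1772 mm (x) × 549 mm (y), 25 mm thick, upper face at z = 738 mm, on four 88×88 mm square legs, each inset 37 mm from the nearest pair of top edges, running from z = 0 to the bottom of the top. Four apron rails, 88 mm thick and 102 mm tall, run between adjacent legs with their top edges flush with the underside of the top and their outer faces flush with the legs' outer faces.

B is a wooden ladder with two side rails of 45×57 mm section and 1225 mm height, set 353 mm apart overall. Between them run 4 rectangular rungs (57 mm deep, 23 mm thick), front faces flush with the rails' −y face. The bottom of the first rung is 247 mm above the floor and each subsequent rung is 246 mm higher than the one below.

C is a long wooden bench with a 1726 mm (x) × 364 mm (y) seat, 43 mm thick, its top surface 440 mm above the floor. Four 70 mm square legs at the seat corners, flush with the edges, run from z = 0 to the seat underside.

The ladder is on the floor beside the table on its −x side. The bench is on top of the table.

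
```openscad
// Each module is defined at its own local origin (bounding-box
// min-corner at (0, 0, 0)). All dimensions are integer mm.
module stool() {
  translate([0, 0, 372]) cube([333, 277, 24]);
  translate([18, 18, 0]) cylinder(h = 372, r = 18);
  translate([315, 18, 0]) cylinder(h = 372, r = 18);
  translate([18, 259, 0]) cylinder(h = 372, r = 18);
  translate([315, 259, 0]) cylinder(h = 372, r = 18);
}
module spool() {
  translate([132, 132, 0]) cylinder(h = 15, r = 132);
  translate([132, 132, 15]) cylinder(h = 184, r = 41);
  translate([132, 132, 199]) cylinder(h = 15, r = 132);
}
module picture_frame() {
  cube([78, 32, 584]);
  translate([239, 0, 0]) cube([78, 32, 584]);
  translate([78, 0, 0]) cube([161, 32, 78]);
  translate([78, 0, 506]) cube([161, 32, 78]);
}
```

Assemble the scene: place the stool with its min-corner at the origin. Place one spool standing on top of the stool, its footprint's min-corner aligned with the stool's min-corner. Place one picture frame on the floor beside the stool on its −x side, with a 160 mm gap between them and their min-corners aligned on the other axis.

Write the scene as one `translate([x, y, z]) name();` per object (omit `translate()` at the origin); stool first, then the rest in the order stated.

stool();
translate([0, 0, 396]) spool();
translate([-477, 0, 0]) picture_frame();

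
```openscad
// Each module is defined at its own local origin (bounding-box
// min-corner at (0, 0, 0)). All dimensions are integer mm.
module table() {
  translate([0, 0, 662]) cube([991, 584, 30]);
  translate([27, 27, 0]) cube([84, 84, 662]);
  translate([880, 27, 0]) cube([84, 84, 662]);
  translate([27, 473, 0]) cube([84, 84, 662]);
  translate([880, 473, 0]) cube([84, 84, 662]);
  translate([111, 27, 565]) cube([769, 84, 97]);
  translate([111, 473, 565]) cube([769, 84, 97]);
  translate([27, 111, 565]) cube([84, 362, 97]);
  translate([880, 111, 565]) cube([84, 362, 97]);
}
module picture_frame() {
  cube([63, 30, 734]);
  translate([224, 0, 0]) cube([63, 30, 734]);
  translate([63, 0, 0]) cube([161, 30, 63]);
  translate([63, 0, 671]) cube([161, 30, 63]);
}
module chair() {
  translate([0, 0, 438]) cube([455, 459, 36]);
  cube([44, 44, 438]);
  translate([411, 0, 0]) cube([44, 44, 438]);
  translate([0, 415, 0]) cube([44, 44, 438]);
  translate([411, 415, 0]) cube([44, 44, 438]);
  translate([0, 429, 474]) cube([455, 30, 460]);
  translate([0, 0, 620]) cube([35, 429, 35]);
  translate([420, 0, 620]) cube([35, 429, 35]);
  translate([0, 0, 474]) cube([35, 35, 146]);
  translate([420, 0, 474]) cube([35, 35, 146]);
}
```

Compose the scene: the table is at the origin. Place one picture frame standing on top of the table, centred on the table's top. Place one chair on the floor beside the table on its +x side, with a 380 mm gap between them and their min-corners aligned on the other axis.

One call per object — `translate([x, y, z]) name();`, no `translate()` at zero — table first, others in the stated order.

table();
translate([352, 277, 692]) picture_frame();
translate([1371, 0, 0]) chair();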